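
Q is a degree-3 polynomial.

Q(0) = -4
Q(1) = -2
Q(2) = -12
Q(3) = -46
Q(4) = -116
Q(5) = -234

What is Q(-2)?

Write Q(n) = an³ + bn² + cn + d; the 6 given values yield a linear system in the 4 coefficients.
Solving, Q(n) = -2n³ + 4n - 4.
Then Q(-2) = 4.

4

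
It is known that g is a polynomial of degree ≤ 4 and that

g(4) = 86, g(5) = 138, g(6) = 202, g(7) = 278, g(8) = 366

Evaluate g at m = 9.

First differences: 52, 64, 76, 88. Second differences: 12, 12, 12.
Level-2 differences are constant, so g has degree 2.
Extending the table by one column gives the next first difference 100, so g(9) = 366 + 100 = 466.

466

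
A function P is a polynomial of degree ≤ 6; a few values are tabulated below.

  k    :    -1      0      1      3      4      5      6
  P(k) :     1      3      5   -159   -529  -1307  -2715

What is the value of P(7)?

-5023

Write P(k) = ak^6 + bk^5 + ck^4 + dk³ + ek² + pk + q; the 7 given values yield a linear system in the 7 coefficients.
Solving, the top 2 coefficients vanish, and P(k) = -2k^4 - k³ + 2k² + 3k + 3.
Then P(7) = -5023.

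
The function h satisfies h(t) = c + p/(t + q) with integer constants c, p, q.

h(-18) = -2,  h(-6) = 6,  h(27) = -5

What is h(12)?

(h(t) − c)(t + q) = p for each data point; the three points give a linear system in c and q, then p follows.
Solving: c = -4, q = 3, p = -30, so h(t) = -4 − 30/(t + 3).
Then h(12) = -4 − 30/15 = -6.

-6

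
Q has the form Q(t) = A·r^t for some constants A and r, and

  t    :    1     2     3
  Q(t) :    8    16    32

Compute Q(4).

64

Consecutive ratio: 16/8 = 2, and 32/16 = 2, so r = 2.
Then A·2^1 = 8 gives A = 4, and Q(t) = 4·2^t.
Q(4) = 4·2^4 = 64.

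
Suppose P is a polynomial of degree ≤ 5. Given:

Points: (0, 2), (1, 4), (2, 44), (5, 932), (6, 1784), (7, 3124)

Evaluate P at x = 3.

164

Write P(x) = ax^5 + bx^4 + cx³ + dx² + ex + p; the 6 given values yield a linear system in the 6 coefficients.
Solving, the leading coefficient vanishes, and P(x) = x^4 + x³ + 9x² - 9x + 2.
Then P(3) = 164.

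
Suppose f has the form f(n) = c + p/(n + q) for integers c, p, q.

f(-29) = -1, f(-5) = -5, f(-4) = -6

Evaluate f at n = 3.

(f(n) − c)(n + q) = p for each data point; the three points give a linear system in c and q, then p follows.
Solving: c = 0, q = -1, p = 30, so f(n) = 30/(n − 1).
Then f(3) = 0 + 30/2 = 15.

15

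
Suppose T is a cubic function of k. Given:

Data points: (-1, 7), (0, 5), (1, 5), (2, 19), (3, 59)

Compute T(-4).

First differences: -2, 0, 14, 40. Second differences: 2, 14, 26. Third differences: 12, 12.
Level-3 differences are constant, so T has degree 3.
Fitting a degree-3 polynomial gives T(k) = 2k³ + k² - 3k + 5.
Then T(-4) = -95.

-95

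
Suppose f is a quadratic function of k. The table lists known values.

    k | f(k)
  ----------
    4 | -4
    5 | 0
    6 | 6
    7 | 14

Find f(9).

36

First differences: 4, 6, 8. Second differences: 2, 2.
Level-2 differences are constant, so f has degree 2.
Fitting a degree-2 polynomial gives f(k) = k² - 5k.
Then f(9) = 36.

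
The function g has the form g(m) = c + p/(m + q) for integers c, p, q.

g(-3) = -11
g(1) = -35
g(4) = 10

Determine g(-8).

-8

(g(m) − c)(m + q) = p for each data point; the three points give a linear system in c and q, then p follows.
Solving: c = -5, q = -2, p = 30, so g(m) = -5 + 30/(m − 2).
Then g(-8) = -5 + 30/(-10) = -8.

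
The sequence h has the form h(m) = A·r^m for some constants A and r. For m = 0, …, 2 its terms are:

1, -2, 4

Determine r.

-2

Consecutive ratio: -2/1 = -2, and 4/(-2) = -2, so r = -2.
Then A·(-2)^0 = 1 gives A = 1, and h(m) = 1·(-2)^m.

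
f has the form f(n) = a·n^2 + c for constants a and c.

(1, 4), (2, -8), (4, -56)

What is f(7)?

From f(1) = 4 and f(2) = -8: 1a + c = 4 and 4a + c = -8.
Subtracting: 3a = -12, so a = -4; then c = 4 − (-4)·1 = 8.
So f(n) = -4n² + 8, and f(7) = -188.

-188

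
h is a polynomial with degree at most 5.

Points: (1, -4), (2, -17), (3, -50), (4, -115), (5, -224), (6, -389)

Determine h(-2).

Write h(k) = ak^5 + bk^4 + ck³ + dk² + ek + p; the 6 given values yield a linear system in the 6 coefficients.
Solving, the top 2 coefficients vanish, and h(k) = -2k³ + 2k² - 5k + 1.
Then h(-2) = 35.

35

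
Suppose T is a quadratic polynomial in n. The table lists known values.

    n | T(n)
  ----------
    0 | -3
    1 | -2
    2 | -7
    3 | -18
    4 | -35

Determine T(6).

-87

Write T(n) = an² + bn + c; the 5 given values yield a linear system in the 3 coefficients.
Solving, T(n) = -3n² + 4n - 3.
Then T(6) = -87.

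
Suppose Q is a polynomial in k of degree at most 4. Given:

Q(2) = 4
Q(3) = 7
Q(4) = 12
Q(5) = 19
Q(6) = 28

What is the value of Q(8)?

52

First differences: 3, 5, 7, 9. Second differences: 2, 2, 2.
Level-2 differences are constant, so Q has degree 2.
Fitting a degree-2 polynomial gives Q(k) = k² - 2k + 4.
Then Q(8) = 52.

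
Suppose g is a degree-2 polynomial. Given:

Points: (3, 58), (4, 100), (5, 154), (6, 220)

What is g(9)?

490

First differences: 42, 54, 66. Second differences: 12, 12.
Level-2 differences are constant, so g has degree 2.
Fitting a degree-2 polynomial gives g(t) = 6t² + 4.
Then g(9) = 490.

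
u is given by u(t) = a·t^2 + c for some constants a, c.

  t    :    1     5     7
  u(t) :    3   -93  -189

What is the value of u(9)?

From u(1) = 3 and u(5) = -93: 1a + c = 3 and 25a + c = -93.
Subtracting: 24a = -96, so a = -4; then c = 3 − (-4)·1 = 7.
So u(t) = -4t² + 7, and u(9) = -317.

-317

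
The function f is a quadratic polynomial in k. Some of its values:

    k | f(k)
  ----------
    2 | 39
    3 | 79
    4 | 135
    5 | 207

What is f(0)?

7

Write f(k) = ak² + bk + c; the 4 given values yield a linear system in the 3 coefficients.
Solving, f(k) = 8k² + 7.
Then f(0) = 7.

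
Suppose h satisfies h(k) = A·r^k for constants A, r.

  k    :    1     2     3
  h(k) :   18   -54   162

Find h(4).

Consecutive ratio: -54/18 = -3, and 162/(-54) = -3, so r = -3.
Then A·(-3)^1 = 18 gives A = -6, and h(k) = -6·(-3)^k.
h(4) = -6·(-3)^4 = -486.

-486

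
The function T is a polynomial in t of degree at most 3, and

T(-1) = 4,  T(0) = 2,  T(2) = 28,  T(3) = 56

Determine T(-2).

16

Write T(t) = at³ + bt² + ct + d; the 4 given values yield a linear system in the 4 coefficients.
Solving, the leading coefficient vanishes, and T(t) = 5t² + 3t + 2.
Then T(-2) = 16.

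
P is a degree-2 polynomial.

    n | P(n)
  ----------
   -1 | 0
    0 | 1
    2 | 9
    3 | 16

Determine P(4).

Write P(n) = an² + bn + c; the 4 given values yield a linear system in the 3 coefficients.
Solving, P(n) = n² + 2n + 1.
Then P(4) = 25.

25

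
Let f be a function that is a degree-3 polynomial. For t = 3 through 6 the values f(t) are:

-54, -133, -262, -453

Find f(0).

3

Write f(t) = at³ + bt² + ct + d; the 4 given values yield a linear system in the 4 coefficients.
Solving, f(t) = -2t³ - t² + 2t + 3.
Then f(0) = 3.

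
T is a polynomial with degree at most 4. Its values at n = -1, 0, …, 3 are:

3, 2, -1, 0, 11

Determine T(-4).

Write T(n) = an^4 + bn³ + cn² + dn + e; the 5 given values yield a linear system in the 5 coefficients.
Solving, the leading coefficient vanishes, and T(n) = n³ - n² - 3n + 2.
Then T(-4) = -66.

-66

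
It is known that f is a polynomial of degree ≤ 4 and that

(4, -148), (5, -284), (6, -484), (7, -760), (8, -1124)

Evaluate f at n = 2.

-20

Write f(n) = an^4 + bn³ + cn² + dn + e; the 5 given values yield a linear system in the 5 coefficients.
Solving, the leading coefficient vanishes, and f(n) = -2n³ - 2n² + 4n - 4.
Then f(2) = -20.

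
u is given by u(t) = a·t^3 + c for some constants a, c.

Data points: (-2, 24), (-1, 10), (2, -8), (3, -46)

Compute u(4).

-120

From u(-2) = 24 and u(-1) = 10: -8a + c = 24 and -1a + c = 10.
Subtracting: 7a = -14, so a = -2; then c = 24 − (-2)·(-8) = 8.
So u(t) = -2t³ + 8, and u(4) = -120.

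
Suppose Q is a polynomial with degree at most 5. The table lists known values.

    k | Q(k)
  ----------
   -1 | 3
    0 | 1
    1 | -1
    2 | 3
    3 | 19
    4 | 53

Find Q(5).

First differences: -2, -2, 4, 16, 34. Second differences: 0, 6, 12, 18. Third differences: 6, 6, 6.
Level-3 differences are constant, so Q has degree 3.
Fitting a degree-3 polynomial gives Q(k) = k³ - 3k + 1.
Then Q(5) = 111.

111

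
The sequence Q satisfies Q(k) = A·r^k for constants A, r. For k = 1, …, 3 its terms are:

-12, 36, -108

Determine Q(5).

Consecutive ratio: 36/(-12) = -3, and -108/36 = -3, so r = -3.
Then A·(-3)^1 = -12 gives A = 4, and Q(k) = 4·(-3)^k.
Q(5) = 4·(-3)^5 = -972.

-972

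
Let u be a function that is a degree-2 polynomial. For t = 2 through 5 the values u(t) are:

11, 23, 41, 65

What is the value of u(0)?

Write u(t) = at² + bt + c; the 4 given values yield a linear system in the 3 coefficients.
Solving, u(t) = 3t² - 3t + 5.
Then u(0) = 5.

5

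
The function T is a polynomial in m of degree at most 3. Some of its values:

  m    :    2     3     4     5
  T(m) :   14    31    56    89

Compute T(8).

First differences: 17, 25, 33. Second differences: 8, 8.
Level-2 differences are constant, so T has degree 2.
Fitting a degree-2 polynomial gives T(m) = 4m² - 3m + 4.
Then T(8) = 236.

236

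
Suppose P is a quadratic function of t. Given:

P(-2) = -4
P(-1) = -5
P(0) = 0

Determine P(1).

11

Write P(t) = at² + bt + c; the 3 given values yield a linear system in the 3 coefficients.
Solving, P(t) = 3t² + 8t.
Then P(1) = 11.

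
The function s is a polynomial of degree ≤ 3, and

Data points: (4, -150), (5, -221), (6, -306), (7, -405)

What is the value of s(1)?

Write s(x) = ax³ + bx² + cx + d; the 4 given values yield a linear system in the 4 coefficients.
Solving, the leading coefficient vanishes, and s(x) = -7x² - 8x - 6.
Then s(1) = -21.

-21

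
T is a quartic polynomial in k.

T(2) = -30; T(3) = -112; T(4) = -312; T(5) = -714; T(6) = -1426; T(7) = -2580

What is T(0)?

First differences: -82, -200, -402, -712, -1154. Second differences: -118, -202, -310, -442. Third differences: -84, -108, -132. Fourth differences: -24, -24.
Level-4 differences are constant, so T has degree 4.
Fitting a degree-4 polynomial gives T(k) = -k^4 - 4k² + 3k - 4.
The constant term is T(0) = -4.

-4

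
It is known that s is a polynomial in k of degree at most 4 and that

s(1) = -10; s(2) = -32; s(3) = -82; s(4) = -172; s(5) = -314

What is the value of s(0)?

-4

Write s(k) = ak^4 + bk³ + ck² + dk + e; the 5 given values yield a linear system in the 5 coefficients.
Solving, the leading coefficient vanishes, and s(k) = -2k³ - 2k² - 2k - 4.
Then s(0) = -4.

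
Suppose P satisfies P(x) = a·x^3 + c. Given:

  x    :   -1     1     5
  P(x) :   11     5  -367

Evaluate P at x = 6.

From P(-1) = 11 and P(1) = 5: -1a + c = 11 and 1a + c = 5.
Subtracting: 2a = -6, so a = -3; then c = 11 − (-3)·(-1) = 8.
So P(x) = -3x³ + 8, and P(6) = -640.

-640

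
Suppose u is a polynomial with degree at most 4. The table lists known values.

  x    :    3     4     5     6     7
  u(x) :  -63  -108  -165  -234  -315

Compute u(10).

-630

First differences: -45, -57, -69, -81. Second differences: -12, -12, -12.
Level-2 differences are constant, so u has degree 2.
Fitting a degree-2 polynomial gives u(x) = -6x² - 3x.
Then u(10) = -630.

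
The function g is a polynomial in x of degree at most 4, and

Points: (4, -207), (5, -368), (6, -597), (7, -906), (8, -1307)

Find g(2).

First differences: -161, -229, -309, -401. Second differences: -68, -80, -92. Third differences: -12, -12.
Level-3 differences are constant, so g has degree 3.
Fitting a degree-3 polynomial gives g(x) = -2x³ - 4x² - 3x - 3.
Then g(2) = -41.

-41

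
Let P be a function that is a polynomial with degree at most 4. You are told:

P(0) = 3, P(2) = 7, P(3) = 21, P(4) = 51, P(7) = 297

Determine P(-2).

-9

Write P(t) = at^4 + bt³ + ct² + dt + e; the 5 given values yield a linear system in the 5 coefficients.
Solving, the leading coefficient vanishes, and P(t) = t³ - t² + 3.
Then P(-2) = -9.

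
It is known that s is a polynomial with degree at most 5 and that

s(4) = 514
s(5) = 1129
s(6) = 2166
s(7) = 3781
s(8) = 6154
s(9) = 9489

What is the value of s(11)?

First differences: 615, 1037, 1615, 2373, 3335. Second differences: 422, 578, 758, 962. Third differences: 156, 180, 204. Fourth differences: 24, 24.
Level-4 differences are constant, so s has degree 4.
Fitting a degree-4 polynomial gives s(m) = m^4 + 4m³ + 2m - 6.
Then s(11) = 19981.

19981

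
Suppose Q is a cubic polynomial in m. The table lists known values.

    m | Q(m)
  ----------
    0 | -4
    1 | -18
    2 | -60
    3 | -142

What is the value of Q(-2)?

Write Q(m) = am³ + bm² + cm + d; the 4 given values yield a linear system in the 4 coefficients.
Solving, Q(m) = -2m³ - 8m² - 4m - 4.
Then Q(-2) = -12.

-12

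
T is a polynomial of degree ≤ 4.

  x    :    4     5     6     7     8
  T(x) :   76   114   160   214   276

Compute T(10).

First differences: 38, 46, 54, 62. Second differences: 8, 8, 8.
Level-2 differences are constant, so T has degree 2.
Fitting a degree-2 polynomial gives T(x) = 4x² + 2x + 4.
Then T(10) = 424.

424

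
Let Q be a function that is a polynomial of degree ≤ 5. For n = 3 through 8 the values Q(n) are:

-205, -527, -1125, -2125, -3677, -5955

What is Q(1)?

-5

Write Q(n) = an^5 + bn^4 + cn³ + dn² + en + p; the 6 given values yield a linear system in the 6 coefficients.
Solving, the leading coefficient vanishes, and Q(n) = -n^4 - 3n³ - 5n² - n + 5.
Then Q(1) = -5.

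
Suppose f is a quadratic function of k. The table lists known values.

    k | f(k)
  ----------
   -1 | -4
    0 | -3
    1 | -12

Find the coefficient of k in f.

-4

Write f(k) = ak² + bk + c; the 3 given values yield a linear system in the 3 coefficients.
Solving, f(k) = -5k² - 4k - 3.
The coefficient of k is -4.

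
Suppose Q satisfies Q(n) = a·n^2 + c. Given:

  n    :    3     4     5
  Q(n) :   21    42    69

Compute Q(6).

From Q(3) = 21 and Q(4) = 42: 9a + c = 21 and 16a + c = 42.
Subtracting: 7a = 21, so a = 3; then c = 21 − 3·9 = -6.
So Q(n) = 3n² − 6, and Q(6) = 102.

102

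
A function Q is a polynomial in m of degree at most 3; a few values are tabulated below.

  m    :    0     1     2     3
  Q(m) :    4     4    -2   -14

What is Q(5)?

First differences: 0, -6, -12. Second differences: -6, -6.
Level-2 differences are constant, so Q has degree 2.
Fitting a degree-2 polynomial gives Q(m) = -3m² + 3m + 4.
Then Q(5) = -56.

-56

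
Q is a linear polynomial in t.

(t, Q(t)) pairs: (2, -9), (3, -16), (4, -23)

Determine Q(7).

First differences: -7, -7.
Level-1 differences are constant, so Q has degree 1.
Fitting a degree-1 polynomial gives Q(t) = -7t + 5.
Then Q(7) = -44.

-44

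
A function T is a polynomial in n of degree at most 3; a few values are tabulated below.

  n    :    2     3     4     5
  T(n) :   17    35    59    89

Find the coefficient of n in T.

3

First differences: 18, 24, 30. Second differences: 6, 6.
Level-2 differences are constant, so T has degree 2.
Fitting a degree-2 polynomial gives T(n) = 3n² + 3n - 1.
The coefficient of n is 3.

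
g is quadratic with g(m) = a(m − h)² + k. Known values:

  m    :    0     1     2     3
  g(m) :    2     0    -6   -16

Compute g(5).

-48

First differences -2, -6, -10; second difference -4 = 2a, so a = -2.
Expanding, the m-coefficient is −2ah = 4h; matching it to the data gives h = 0, and then k = 2.
So g(m) = -2(m + 0)² + 2.
g(5) = -2·5² + 2 = -48.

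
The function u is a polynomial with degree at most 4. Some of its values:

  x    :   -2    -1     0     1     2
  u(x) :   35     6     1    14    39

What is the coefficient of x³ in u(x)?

-1

First differences: -29, -5, 13, 25. Second differences: 24, 18, 12. Third differences: -6, -6.
Level-3 differences are constant, so u has degree 3.
Fitting a degree-3 polynomial gives u(x) = -x³ + 9x² + 5x + 1.
The coefficient of x³ is -1.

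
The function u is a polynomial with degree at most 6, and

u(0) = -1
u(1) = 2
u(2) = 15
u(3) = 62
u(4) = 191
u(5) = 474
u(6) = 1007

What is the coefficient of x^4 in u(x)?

Write u(x) = ax^6 + bx^5 + cx^4 + dx³ + ex² + px + q; the 7 given values yield a linear system in the 7 coefficients.
Solving, the top 2 coefficients vanish, and u(x) = x^4 - 2x³ + 4x² - 1.
The coefficient of x^4 is 1.

1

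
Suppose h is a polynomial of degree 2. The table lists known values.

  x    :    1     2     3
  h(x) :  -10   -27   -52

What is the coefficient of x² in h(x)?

-4

Write h(x) = ax² + bx + c; the 3 given values yield a linear system in the 3 coefficients.
Solving, h(x) = -4x² - 5x - 1.
The coefficient of x² is -4.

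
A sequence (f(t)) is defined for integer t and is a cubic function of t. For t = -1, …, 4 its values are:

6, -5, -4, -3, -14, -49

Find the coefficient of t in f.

Write f(t) = at³ + bt² + ct + d; the 6 given values yield a linear system in the 4 coefficients.
Solving, f(t) = -2t³ + 6t² - 3t - 5.
The coefficient of t is -3.

-3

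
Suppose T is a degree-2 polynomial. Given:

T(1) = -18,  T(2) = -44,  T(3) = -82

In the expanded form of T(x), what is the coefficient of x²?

-6

Write T(x) = ax² + bx + c; the 3 given values yield a linear system in the 3 coefficients.
Solving, T(x) = -6x² - 8x - 4.
The coefficient of x² is -6.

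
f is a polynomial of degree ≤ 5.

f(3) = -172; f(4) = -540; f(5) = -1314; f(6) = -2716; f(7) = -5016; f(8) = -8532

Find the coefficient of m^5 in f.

0

Write f(m) = am^5 + bm^4 + cm³ + dm² + em + p; the 6 given values yield a linear system in the 6 coefficients.
Solving, the leading coefficient vanishes, and f(m) = -2m^4 - m³ + 3m² - 2m - 4.
The coefficient of m^5 is 0.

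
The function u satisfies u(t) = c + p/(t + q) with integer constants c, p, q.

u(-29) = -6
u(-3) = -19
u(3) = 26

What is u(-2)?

(u(t) − c)(t + q) = p for each data point; the three points give a linear system in c and q, then p follows.
Solving: c = -4, q = -1, p = 60, so u(t) = -4 + 60/(t − 1).
Then u(-2) = -4 + 60/(-3) = -24.

-24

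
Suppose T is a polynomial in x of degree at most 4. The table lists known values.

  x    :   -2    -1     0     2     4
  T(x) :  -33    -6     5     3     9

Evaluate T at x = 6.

71

Write T(x) = ax^4 + bx³ + cx² + dx + e; the 5 given values yield a linear system in the 5 coefficients.
Solving, the leading coefficient vanishes, and T(x) = x³ - 5x² + 5x + 5.
Then T(6) = 71.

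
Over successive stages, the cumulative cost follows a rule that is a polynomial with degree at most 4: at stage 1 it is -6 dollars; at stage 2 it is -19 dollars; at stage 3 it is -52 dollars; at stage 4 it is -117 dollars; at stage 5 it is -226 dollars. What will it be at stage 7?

Write the value at k as g(k).
Write g(k) = ak^4 + bk³ + ck² + dk + e; the 5 given values yield a linear system in the 5 coefficients.
Solving, the leading coefficient vanishes, and g(k) = -2k³ + 2k² - 5k - 1.
Then g(7) = -624.

-624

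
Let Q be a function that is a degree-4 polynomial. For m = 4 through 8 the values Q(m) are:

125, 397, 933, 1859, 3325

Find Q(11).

12823

Write Q(m) = am^4 + bm³ + cm² + dm + e; the 5 given values yield a linear system in the 5 coefficients.
Solving, Q(m) = m^4 - m³ - 4m² - 3.
Then Q(11) = 12823.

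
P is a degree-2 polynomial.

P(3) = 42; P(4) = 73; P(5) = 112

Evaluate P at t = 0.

-3

Write P(t) = at² + bt + c; the 3 given values yield a linear system in the 3 coefficients.
Solving, P(t) = 4t² + 3t - 3.
Then P(0) = -3.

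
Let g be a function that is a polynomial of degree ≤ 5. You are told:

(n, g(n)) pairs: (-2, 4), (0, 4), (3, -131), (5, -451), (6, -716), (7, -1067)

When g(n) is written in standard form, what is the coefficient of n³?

Write g(n) = an^5 + bn^4 + cn³ + dn² + en + p; the 6 given values yield a linear system in the 6 coefficients.
Solving, the top 2 coefficients vanish, and g(n) = -2n³ - 7n² - 6n + 4.
The coefficient of n³ is -2.

-2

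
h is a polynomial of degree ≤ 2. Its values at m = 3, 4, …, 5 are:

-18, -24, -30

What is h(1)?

-6

First differences: -6, -6.
Level-1 differences are constant, so h has degree 1.
Fitting a degree-1 polynomial gives h(m) = -6m.
Then h(1) = -6.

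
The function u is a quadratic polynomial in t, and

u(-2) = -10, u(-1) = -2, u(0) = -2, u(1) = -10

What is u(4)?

-82

First differences: 8, 0, -8. Second differences: -8, -8.
Level-2 differences are constant, so u has degree 2.
Fitting a degree-2 polynomial gives u(t) = -4t² - 4t - 2.
Then u(4) = -82.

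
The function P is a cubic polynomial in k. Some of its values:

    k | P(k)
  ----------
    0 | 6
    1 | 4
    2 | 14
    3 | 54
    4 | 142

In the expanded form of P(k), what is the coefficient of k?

Write P(k) = ak³ + bk² + ck + d; the 5 given values yield a linear system in the 4 coefficients.
Solving, P(k) = 3k³ - 3k² - 2k + 6.
The coefficient of k is -2.

-2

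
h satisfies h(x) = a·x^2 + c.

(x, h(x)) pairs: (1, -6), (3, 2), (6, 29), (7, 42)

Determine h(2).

-3

From h(1) = -6 and h(3) = 2: 1a + c = -6 and 9a + c = 2.
Subtracting: 8a = 8, so a = 1; then c = -6 − 1·1 = -7.
So h(x) = 1x² − 7, and h(2) = -3.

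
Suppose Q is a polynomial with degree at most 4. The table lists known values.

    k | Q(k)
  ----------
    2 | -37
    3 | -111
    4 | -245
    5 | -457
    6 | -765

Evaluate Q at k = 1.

-5

First differences: -74, -134, -212, -308. Second differences: -60, -78, -96. Third differences: -18, -18.
Level-3 differences are constant, so Q has degree 3.
Fitting a degree-3 polynomial gives Q(k) = -3k³ - 3k² - 2k + 3.
Then Q(1) = -5.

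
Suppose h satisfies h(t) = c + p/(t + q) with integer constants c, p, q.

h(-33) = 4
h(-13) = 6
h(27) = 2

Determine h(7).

(h(t) − c)(t + q) = p for each data point; the three points give a linear system in c and q, then p follows.
Solving: c = 3, q = 3, p = -30, so h(t) = 3 − 30/(t + 3).
Then h(7) = 3 − 30/10 = 0.

0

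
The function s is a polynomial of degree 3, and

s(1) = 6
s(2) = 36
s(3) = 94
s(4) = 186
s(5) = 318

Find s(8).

Write s(k) = ak³ + bk² + ck + d; the 5 given values yield a linear system in the 4 coefficients.
Solving, s(k) = k³ + 8k² - k - 2.
Then s(8) = 1014.

1014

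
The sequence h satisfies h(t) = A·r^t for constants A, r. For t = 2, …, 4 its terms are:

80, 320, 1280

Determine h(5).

Consecutive ratio: 320/80 = 4, and 1280/320 = 4, so r = 4.
Then A·4^2 = 80 gives A = 5, and h(t) = 5·4^t.
h(5) = 5·4^5 = 5120.

5120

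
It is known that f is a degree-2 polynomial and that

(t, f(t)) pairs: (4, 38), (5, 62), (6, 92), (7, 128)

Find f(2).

8

Write f(t) = at² + bt + c; the 4 given values yield a linear system in the 3 coefficients.
Solving, f(t) = 3t² - 3t + 2.
Then f(2) = 8.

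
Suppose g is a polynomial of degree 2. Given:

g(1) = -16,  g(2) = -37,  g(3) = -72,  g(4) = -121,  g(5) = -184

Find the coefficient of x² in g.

-7

Write g(x) = ax² + bx + c; the 5 given values yield a linear system in the 3 coefficients.
Solving, g(x) = -7x² - 9.
The coefficient of x² is -7.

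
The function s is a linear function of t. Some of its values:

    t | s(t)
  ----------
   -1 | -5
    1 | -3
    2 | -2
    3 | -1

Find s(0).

-4

Write s(t) = at + b; the 4 given values yield a linear system in the 2 coefficients.
Solving, s(t) = t - 4.
Then s(0) = -4.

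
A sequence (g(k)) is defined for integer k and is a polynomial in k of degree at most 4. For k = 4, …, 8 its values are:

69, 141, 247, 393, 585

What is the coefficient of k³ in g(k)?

First differences: 72, 106, 146, 192. Second differences: 34, 40, 46. Third differences: 6, 6.
Level-3 differences are constant, so g has degree 3.
Fitting a degree-3 polynomial gives g(k) = k³ + 2k² - 7k + 1.
The coefficient of k³ is 1.

1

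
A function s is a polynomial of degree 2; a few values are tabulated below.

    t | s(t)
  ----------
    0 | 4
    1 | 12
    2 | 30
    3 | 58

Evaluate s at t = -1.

First differences: 8, 18, 28. Second differences: 10, 10.
Level-2 differences are constant, so s has degree 2.
Fitting a degree-2 polynomial gives s(t) = 5t² + 3t + 4.
Then s(-1) = 6.

6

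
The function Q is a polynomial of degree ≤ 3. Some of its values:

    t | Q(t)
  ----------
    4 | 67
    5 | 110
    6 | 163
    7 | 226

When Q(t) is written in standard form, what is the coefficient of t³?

First differences: 43, 53, 63. Second differences: 10, 10.
Level-2 differences are constant, so Q has degree 2.
Fitting a degree-2 polynomial gives Q(t) = 5t² - 2t - 5.
The coefficient of t³ is 0.

0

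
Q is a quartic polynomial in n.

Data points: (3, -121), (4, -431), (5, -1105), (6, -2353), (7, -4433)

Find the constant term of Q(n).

5

Write Q(n) = an^4 + bn³ + cn² + dn + e; the 5 given values yield a linear system in the 5 coefficients.
Solving, Q(n) = -2n^4 + n³ + 3n + 5.
The constant term is Q(0) = 5.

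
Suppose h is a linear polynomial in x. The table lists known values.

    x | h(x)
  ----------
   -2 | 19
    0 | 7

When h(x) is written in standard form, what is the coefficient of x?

Write h(x) = ax + b; the 2 given values yield a linear system in the 2 coefficients.
Solving, h(x) = -6x + 7.
The coefficient of x is -6.

-6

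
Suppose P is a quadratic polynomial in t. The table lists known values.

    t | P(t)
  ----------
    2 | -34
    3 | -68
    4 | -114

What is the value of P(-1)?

-4

Write P(t) = at² + bt + c; the 3 given values yield a linear system in the 3 coefficients.
Solving, P(t) = -6t² - 4t - 2.
Then P(-1) = -4.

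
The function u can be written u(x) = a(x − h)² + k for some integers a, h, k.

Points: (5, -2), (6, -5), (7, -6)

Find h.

First differences -3, -1; second difference 2 = 2a, so a = 1.
Expanding, the x-coefficient is −2ah = -2h; matching it to the data gives h = 7, and then k = -6.
So u(x) = 1(x − 7)² − 6.
Hence h = 7.

7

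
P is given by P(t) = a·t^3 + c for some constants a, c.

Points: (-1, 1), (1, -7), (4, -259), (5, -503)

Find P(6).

From P(-1) = 1 and P(1) = -7: -1a + c = 1 and 1a + c = -7.
Subtracting: 2a = -8, so a = -4; then c = 1 − (-4)·(-1) = -3.
So P(t) = -4t³ − 3, and P(6) = -867.

-867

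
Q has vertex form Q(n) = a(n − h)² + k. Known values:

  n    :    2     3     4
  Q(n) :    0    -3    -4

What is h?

First differences -3, -1; second difference 2 = 2a, so a = 1.
Expanding, the n-coefficient is −2ah = -2h; matching it to the data gives h = 4, and then k = -4.
So Q(n) = 1(n − 4)² − 4.
Hence h = 4.

4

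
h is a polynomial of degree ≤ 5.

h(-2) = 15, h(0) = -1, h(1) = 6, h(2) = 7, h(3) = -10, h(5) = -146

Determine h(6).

-289

Write h(t) = at^5 + bt^4 + ct³ + dt² + et + p; the 6 given values yield a linear system in the 6 coefficients.
Solving, the top 2 coefficients vanish, and h(t) = -2t³ + 3t² + 6t - 1.
Then h(6) = -289.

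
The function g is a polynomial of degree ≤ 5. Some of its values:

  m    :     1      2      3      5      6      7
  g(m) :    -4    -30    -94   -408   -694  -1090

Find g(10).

-3118

Write g(m) = am^5 + bm^4 + cm³ + dm² + em + p; the 6 given values yield a linear system in the 6 coefficients.
Solving, the top 2 coefficients vanish, and g(m) = -3m³ - m² - 2m + 2.
Then g(10) = -3118.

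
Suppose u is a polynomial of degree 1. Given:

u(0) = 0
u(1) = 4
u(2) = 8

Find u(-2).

-8

First differences: 4, 4.
Level-1 differences are constant, so u has degree 1.
Fitting a degree-1 polynomial gives u(t) = 4t.
Then u(-2) = -8.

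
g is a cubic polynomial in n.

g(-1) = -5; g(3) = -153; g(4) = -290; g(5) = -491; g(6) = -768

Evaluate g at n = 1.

-23

Write g(n) = an³ + bn² + cn + d; the 5 given values yield a linear system in the 4 coefficients.
Solving, g(n) = -2n³ - 8n² - 7n - 6.
Then g(1) = -23.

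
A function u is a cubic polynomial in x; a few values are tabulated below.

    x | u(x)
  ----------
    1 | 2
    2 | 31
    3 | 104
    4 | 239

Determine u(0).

-1

Write u(x) = ax³ + bx² + cx + d; the 4 given values yield a linear system in the 4 coefficients.
Solving, u(x) = 3x³ + 4x² - 4x - 1.
Then u(0) = -1.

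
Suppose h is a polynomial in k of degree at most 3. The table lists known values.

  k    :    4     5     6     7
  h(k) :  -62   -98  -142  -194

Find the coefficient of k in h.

Write h(k) = ak³ + bk² + ck + d; the 4 given values yield a linear system in the 4 coefficients.
Solving, the leading coefficient vanishes, and h(k) = -4k² + 2.
The coefficient of k is 0.

0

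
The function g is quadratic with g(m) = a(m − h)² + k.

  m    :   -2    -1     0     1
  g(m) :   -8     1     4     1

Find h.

0

First differences 9, 3, -3; second difference -6 = 2a, so a = -3.
Expanding, the m-coefficient is −2ah = 6h; matching it to the data gives h = 0, and then k = 4.
So g(m) = -3(m + 0)² + 4.
Hence h = 0.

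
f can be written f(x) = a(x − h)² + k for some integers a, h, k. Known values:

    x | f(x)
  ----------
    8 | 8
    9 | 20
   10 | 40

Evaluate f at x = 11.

First differences 12, 20; second difference 8 = 2a, so a = 4.
Expanding, the x-coefficient is −2ah = -8h; matching it to the data gives h = 7, and then k = 4.
So f(x) = 4(x − 7)² + 4.
f(11) = 4·4² + 4 = 68.

68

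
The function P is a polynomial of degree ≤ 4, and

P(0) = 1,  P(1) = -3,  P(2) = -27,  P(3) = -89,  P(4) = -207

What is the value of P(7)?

First differences: -4, -24, -62, -118. Second differences: -20, -38, -56. Third differences: -18, -18.
Level-3 differences are constant, so P has degree 3.
Fitting a degree-3 polynomial gives P(x) = -3x³ - x² + 1.
Then P(7) = -1077.

-1077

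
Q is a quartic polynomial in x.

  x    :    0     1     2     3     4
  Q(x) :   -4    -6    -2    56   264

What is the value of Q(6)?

Write Q(x) = ax^4 + bx³ + cx² + dx + e; the 5 given values yield a linear system in the 5 coefficients.
Solving, Q(x) = 2x^4 - 4x³ + x² - x - 4.
Then Q(6) = 1754.

1754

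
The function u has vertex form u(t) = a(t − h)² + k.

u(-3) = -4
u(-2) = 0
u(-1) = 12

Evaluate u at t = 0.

32

First differences 4, 12; second difference 8 = 2a, so a = 4.
Expanding, the t-coefficient is −2ah = -8h; matching it to the data gives h = -3, and then k = -4.
So u(t) = 4(t + 3)² − 4.
u(0) = 4·3² − 4 = 32.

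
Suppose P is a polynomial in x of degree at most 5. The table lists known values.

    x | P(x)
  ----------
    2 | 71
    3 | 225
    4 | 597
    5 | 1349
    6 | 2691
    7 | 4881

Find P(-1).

First differences: 154, 372, 752, 1342, 2190. Second differences: 218, 380, 590, 848. Third differences: 162, 210, 258. Fourth differences: 48, 48.
Level-4 differences are constant, so P has degree 4.
Fitting a degree-4 polynomial gives P(x) = 2x^4 - x³ + 8x² + 3x + 9.
Then P(-1) = 17.

17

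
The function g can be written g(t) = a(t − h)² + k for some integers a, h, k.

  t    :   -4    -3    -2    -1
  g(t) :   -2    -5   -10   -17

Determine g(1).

First differences -3, -5, -7; second difference -2 = 2a, so a = -1.
Expanding, the t-coefficient is −2ah = 2h; matching it to the data gives h = -5, and then k = -1.
So g(t) = -1(t + 5)² − 1.
g(1) = -1·6² − 1 = -37.

-37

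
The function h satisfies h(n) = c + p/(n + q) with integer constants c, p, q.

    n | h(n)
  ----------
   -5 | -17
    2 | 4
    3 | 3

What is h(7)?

1

(h(n) − c)(n + q) = p for each data point; the three points give a linear system in c and q, then p follows.
Solving: c = -2, q = 3, p = 30, so h(n) = -2 + 30/(n + 3).
Then h(7) = -2 + 30/10 = 1.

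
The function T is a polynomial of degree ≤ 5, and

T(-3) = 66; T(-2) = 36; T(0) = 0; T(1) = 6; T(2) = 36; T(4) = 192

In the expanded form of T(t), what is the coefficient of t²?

Write T(t) = at^5 + bt^4 + ct³ + dt² + et + p; the 6 given values yield a linear system in the 6 coefficients.
Solving, the top 2 coefficients vanish, and T(t) = t³ + 9t² - 4t.
The coefficient of t² is 9.

9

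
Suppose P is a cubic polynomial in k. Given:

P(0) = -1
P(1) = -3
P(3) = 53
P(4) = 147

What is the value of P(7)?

909

Write P(k) = ak³ + bk² + ck + d; the 4 given values yield a linear system in the 4 coefficients.
Solving, P(k) = 3k³ - 2k² - 3k - 1.
Then P(7) = 909.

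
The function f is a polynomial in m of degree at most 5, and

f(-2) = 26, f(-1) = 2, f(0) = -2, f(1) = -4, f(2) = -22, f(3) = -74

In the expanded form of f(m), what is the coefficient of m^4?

0

Write f(m) = am^5 + bm^4 + cm³ + dm² + em + p; the 6 given values yield a linear system in the 6 coefficients.
Solving, the top 2 coefficients vanish, and f(m) = -3m³ + m² - 2.
The coefficient of m^4 is 0.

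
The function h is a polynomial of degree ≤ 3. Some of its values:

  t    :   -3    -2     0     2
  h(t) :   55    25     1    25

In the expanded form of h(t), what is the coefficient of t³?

Write h(t) = at³ + bt² + ct + d; the 4 given values yield a linear system in the 4 coefficients.
Solving, the leading coefficient vanishes, and h(t) = 6t² + 1.
The coefficient of t³ is 0.

0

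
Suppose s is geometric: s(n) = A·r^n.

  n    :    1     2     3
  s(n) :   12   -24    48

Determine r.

Consecutive ratio: -24/12 = -2, and 48/(-24) = -2, so r = -2.
Then A·(-2)^1 = 12 gives A = -6, and s(n) = -6·(-2)^n.

-2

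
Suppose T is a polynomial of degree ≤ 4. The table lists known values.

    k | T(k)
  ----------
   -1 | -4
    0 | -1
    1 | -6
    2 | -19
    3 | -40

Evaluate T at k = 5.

-106

First differences: 3, -5, -13, -21. Second differences: -8, -8, -8.
Level-2 differences are constant, so T has degree 2.
Fitting a degree-2 polynomial gives T(k) = -4k² - k - 1.
Then T(5) = -106.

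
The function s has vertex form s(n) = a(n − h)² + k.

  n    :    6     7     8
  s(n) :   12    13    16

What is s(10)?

First differences 1, 3; second difference 2 = 2a, so a = 1.
Expanding, the n-coefficient is −2ah = -2h; matching it to the data gives h = 6, and then k = 12.
So s(n) = 1(n − 6)² + 12.
s(10) = 1·4² + 12 = 28.

28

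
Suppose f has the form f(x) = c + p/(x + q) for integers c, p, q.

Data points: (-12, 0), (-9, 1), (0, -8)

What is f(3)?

-5

(f(x) − c)(x + q) = p for each data point; the three points give a linear system in c and q, then p follows.
Solving: c = -2, q = 3, p = -18, so f(x) = -2 − 18/(x + 3).
Then f(3) = -2 − 18/6 = -5.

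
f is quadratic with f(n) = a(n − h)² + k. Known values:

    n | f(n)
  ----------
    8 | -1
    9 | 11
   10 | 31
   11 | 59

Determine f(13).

139

First differences 12, 20, 28; second difference 8 = 2a, so a = 4.
Expanding, the n-coefficient is −2ah = -8h; matching it to the data gives h = 7, and then k = -5.
So f(n) = 4(n − 7)² − 5.
f(13) = 4·6² − 5 = 139.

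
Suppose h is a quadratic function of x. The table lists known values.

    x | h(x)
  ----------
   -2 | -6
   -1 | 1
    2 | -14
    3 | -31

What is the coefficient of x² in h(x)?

Write h(x) = ax² + bx + c; the 4 given values yield a linear system in the 3 coefficients.
Solving, h(x) = -3x² - 2x + 2.
The coefficient of x² is -3.

-3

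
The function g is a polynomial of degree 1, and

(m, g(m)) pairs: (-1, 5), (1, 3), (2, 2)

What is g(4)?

0

Write g(m) = am + b; the 3 given values yield a linear system in the 2 coefficients.
Solving, g(m) = -m + 4.
Then g(4) = 0.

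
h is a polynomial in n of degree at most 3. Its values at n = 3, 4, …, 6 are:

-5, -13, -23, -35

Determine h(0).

First differences: -8, -10, -12. Second differences: -2, -2.
Level-2 differences are constant, so h has degree 2.
Fitting a degree-2 polynomial gives h(n) = -n² - n + 7.
Then h(0) = 7.

7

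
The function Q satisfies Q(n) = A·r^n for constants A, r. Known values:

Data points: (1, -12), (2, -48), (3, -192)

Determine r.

Consecutive ratio: -48/(-12) = 4, and -192/(-48) = 4, so r = 4.
Then A·4^1 = -12 gives A = -3, and Q(n) = -3·4^n.

4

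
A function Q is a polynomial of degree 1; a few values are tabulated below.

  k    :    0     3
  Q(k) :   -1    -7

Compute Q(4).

-9

Write Q(k) = ak + b; the 2 given values yield a linear system in the 2 coefficients.
Solving, Q(k) = -2k - 1.
Then Q(4) = -9.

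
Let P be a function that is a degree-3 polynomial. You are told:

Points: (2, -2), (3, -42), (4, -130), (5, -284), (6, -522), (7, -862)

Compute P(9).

Write P(t) = at³ + bt² + ct + d; the 6 given values yield a linear system in the 4 coefficients.
Solving, P(t) = -3t³ + 3t² + 2t + 6.
Then P(9) = -1920.

-1920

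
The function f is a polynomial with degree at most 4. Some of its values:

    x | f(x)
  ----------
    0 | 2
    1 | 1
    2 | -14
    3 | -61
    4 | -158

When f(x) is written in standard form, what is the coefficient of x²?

First differences: -1, -15, -47, -97. Second differences: -14, -32, -50. Third differences: -18, -18.
Level-3 differences are constant, so f has degree 3.
Fitting a degree-3 polynomial gives f(x) = -3x³ + 2x² + 2.
The coefficient of x² is 2.

2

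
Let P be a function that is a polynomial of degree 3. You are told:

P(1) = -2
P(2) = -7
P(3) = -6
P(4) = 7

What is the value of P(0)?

3

Write P(t) = at³ + bt² + ct + d; the 4 given values yield a linear system in the 4 coefficients.
Solving, P(t) = t³ - 3t² - 3t + 3.
Then P(0) = 3.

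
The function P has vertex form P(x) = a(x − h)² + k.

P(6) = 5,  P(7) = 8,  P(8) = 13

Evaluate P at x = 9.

20

First differences 3, 5; second difference 2 = 2a, so a = 1.
Expanding, the x-coefficient is −2ah = -2h; matching it to the data gives h = 5, and then k = 4.
So P(x) = 1(x − 5)² + 4.
P(9) = 1·4² + 4 = 20.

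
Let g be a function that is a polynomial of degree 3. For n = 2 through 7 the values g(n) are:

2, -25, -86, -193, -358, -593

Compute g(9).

First differences: -27, -61, -107, -165, -235. Second differences: -34, -46, -58, -70. Third differences: -12, -12, -12.
Level-3 differences are constant, so g has degree 3.
Fitting a degree-3 polynomial gives g(n) = -2n³ + n² + 6n + 2.
Then g(9) = -1321.

-1321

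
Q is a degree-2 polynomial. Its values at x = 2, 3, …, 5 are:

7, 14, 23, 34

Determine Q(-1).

First differences: 7, 9, 11. Second differences: 2, 2.
Level-2 differences are constant, so Q has degree 2.
Fitting a degree-2 polynomial gives Q(x) = x² + 2x - 1.
Then Q(-1) = -2.

-2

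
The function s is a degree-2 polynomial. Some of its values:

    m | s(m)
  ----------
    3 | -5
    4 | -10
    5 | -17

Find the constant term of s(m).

-2

Write s(m) = am² + bm + c; the 3 given values yield a linear system in the 3 coefficients.
Solving, s(m) = -m² + 2m - 2.
The constant term is s(0) = -2.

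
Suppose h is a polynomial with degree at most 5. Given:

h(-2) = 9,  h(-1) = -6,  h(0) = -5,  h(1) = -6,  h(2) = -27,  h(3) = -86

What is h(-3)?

First differences: -15, 1, -1, -21, -59. Second differences: 16, -2, -20, -38. Third differences: -18, -18, -18.
Level-3 differences are constant, so h has degree 3.
Fitting a degree-3 polynomial gives h(k) = -3k³ - k² + 3k - 5.
Then h(-3) = 58.

58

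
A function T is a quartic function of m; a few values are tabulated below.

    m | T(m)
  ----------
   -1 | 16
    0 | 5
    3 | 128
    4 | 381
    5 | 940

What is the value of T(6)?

Write T(m) = am^4 + bm³ + cm² + dm + e; the 5 given values yield a linear system in the 5 coefficients.
Solving, T(m) = 2m^4 - 4m³ + 7m² + 2m + 5.
Then T(6) = 1997.

1997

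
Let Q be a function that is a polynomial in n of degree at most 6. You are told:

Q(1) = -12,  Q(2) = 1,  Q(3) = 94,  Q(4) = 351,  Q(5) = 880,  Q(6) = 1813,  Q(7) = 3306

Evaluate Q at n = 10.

First differences: 13, 93, 257, 529, 933, 1493. Second differences: 80, 164, 272, 404, 560. Third differences: 84, 108, 132, 156. Fourth differences: 24, 24, 24.
Level-4 differences are constant, so Q has degree 4.
Fitting a degree-4 polynomial gives Q(n) = n^4 + 4n³ - 9n² - 3n - 5.
Then Q(10) = 13065.

13065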